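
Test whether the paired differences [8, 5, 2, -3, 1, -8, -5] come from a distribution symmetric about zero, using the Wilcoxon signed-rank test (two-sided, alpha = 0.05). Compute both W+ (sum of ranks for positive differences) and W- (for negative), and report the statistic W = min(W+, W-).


Step 1: Drop any zero differences (none here) and take |d_i|.
|d| = [8, 5, 2, 3, 1, 8, 5]
Step 2: Midrank |d_i| (ties get averaged ranks).
ranks: |8|->6.5, |5|->4.5, |2|->2, |3|->3, |1|->1, |8|->6.5, |5|->4.5
Step 3: Attach original signs; sum ranks with positive sign and with negative sign.
W+ = 6.5 + 4.5 + 2 + 1 = 14
W- = 3 + 6.5 + 4.5 = 14
(Check: W+ + W- = 28 should equal n(n+1)/2 = 28.)
Step 4: Test statistic W = min(W+, W-) = 14.
Step 5: Ties in |d|, so use the tie-corrected normal approximation.
        E[W] = n(n+1)/4 = 7*8/4 = 14.
        Tie groups: |d|=5 (t=2), |d|=8 (t=2); sum(t^3 - t) = 12.
        Var[W] = n(n+1)(2n+1)/24 - sum(t^3-t)/48 = 840/24 - 12/48 = 34.75.
        z = (W - E[W]) / sqrt(Var[W]) = (14 - 14) / 5.8949 = 0.0000.
        Two-sided p = 2*Phi(z) = 1.000000.
Step 6: alpha = 0.05. fail to reject H0.

W+ = 14, W- = 14, W = min = 14, p = 1.000000, fail to reject H0.


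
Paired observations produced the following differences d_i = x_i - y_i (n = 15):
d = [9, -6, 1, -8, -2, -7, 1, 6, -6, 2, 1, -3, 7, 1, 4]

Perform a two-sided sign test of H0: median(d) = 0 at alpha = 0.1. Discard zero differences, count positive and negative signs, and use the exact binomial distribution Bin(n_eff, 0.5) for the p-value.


Step 1: Discard zero differences. Original n = 15; n_eff = number of nonzero differences = 15.
Nonzero differences (with sign): +9, -6, +1, -8, -2, -7, +1, +6, -6, +2, +1, -3, +7, +1, +4
Step 2: Count signs: positive = 9, negative = 6.
Step 3: Under H0: P(positive) = 0.5, so the number of positives S ~ Bin(15, 0.5).
Step 4: Two-sided exact p-value = sum of Bin(15,0.5) probabilities at or below the observed probability = 0.607239.
Step 5: alpha = 0.1. fail to reject H0.

n_eff = 15, pos = 9, neg = 6, p = 0.607239, fail to reject H0.


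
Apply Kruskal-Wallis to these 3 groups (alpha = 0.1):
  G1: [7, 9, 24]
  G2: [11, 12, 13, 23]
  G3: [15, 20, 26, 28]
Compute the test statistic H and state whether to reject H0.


Step 1: Combine all N = 11 observations and assign midranks.
sorted (value, group, rank): (7,G1,1), (9,G1,2), (11,G2,3), (12,G2,4), (13,G2,5), (15,G3,6), (20,G3,7), (23,G2,8), (24,G1,9), (26,G3,10), (28,G3,11)
Step 2: Sum ranks within each group.
R_1 = 12 (n_1 = 3)
R_2 = 20 (n_2 = 4)
R_3 = 34 (n_3 = 4)
Step 3: H = 12/(N(N+1)) * sum(R_i^2/n_i) - 3(N+1)
     = 12/(11*12) * (12^2/3 + 20^2/4 + 34^2/4) - 3*12
     = 0.090909 * 437 - 36
     = 3.727273.
Step 4: No ties, so H is used without correction.
Step 5: Under H0, H ~ chi^2(2); p-value = 0.155108.
Step 6: alpha = 0.1. fail to reject H0.

H = 3.7273, df = 2, p = 0.155108, fail to reject H0.


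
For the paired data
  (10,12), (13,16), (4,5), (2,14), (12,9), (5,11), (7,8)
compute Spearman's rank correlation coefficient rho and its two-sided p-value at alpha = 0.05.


Step 1: Rank x and y separately (midranks; no ties here).
rank(x): 10->5, 13->7, 4->2, 2->1, 12->6, 5->3, 7->4
rank(y): 12->5, 16->7, 5->1, 14->6, 9->3, 11->4, 8->2
Step 2: d_i = R_x(i) - R_y(i); compute d_i^2.
  (5-5)^2=0, (7-7)^2=0, (2-1)^2=1, (1-6)^2=25, (6-3)^2=9, (3-4)^2=1, (4-2)^2=4
sum(d^2) = 40.
Step 3: rho = 1 - 6*40 / (7*(7^2 - 1)) = 1 - 240/336 = 0.285714.
Step 4: Under H0, t = rho * sqrt((n-2)/(1-rho^2)) = 0.6667 ~ t(5).
Step 5: Two-sided p-value from the t-distribution with 5 df = 0.534509.
Step 6: alpha = 0.05. fail to reject H0.

rho = 0.2857, p = 0.534509, fail to reject H0 at alpha = 0.05.


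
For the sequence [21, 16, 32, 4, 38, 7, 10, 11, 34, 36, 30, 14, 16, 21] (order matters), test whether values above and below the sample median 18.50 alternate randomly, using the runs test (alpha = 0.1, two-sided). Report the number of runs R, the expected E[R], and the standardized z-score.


Step 1: Compute median = 18.50; label A = above, B = below.
Labels in order: ABABABBBAAABBA  (n_A = 7, n_B = 7)
Step 2: Count runs R = 9.
Step 3: Under H0 (random ordering), E[R] = 2*n_A*n_B/(n_A+n_B) + 1 = 2*7*7/14 + 1 = 8.0000.
        Var[R] = 2*n_A*n_B*(2*n_A*n_B - n_A - n_B) / ((n_A+n_B)^2 * (n_A+n_B-1)) = 8232/2548 = 3.2308.
        SD[R] = 1.7974.
Step 4: Continuity-corrected z = (R - 0.5 - E[R]) / SD[R] = (9 - 0.5 - 8.0000) / 1.7974 = 0.2782.
Step 5: Two-sided p-value via normal approximation = 2*(1 - Phi(|z|)) = 0.780879.
Step 6: alpha = 0.1. fail to reject H0.

R = 9, z = 0.2782, p = 0.780879, fail to reject H0.


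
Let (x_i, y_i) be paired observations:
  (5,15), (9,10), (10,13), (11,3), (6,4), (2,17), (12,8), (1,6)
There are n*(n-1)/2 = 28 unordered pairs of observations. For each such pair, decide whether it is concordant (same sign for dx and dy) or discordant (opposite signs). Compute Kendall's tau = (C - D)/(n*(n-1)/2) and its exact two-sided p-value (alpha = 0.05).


Step 1: Enumerate the 28 unordered pairs (i,j) with i<j and classify each by sign(x_j-x_i) * sign(y_j-y_i).
  (1,2):dx=+4,dy=-5->D; (1,3):dx=+5,dy=-2->D; (1,4):dx=+6,dy=-12->D; (1,5):dx=+1,dy=-11->D
  (1,6):dx=-3,dy=+2->D; (1,7):dx=+7,dy=-7->D; (1,8):dx=-4,dy=-9->C; (2,3):dx=+1,dy=+3->C
  (2,4):dx=+2,dy=-7->D; (2,5):dx=-3,dy=-6->C; (2,6):dx=-7,dy=+7->D; (2,7):dx=+3,dy=-2->D
  (2,8):dx=-8,dy=-4->C; (3,4):dx=+1,dy=-10->D; (3,5):dx=-4,dy=-9->C; (3,6):dx=-8,dy=+4->D
  (3,7):dx=+2,dy=-5->D; (3,8):dx=-9,dy=-7->C; (4,5):dx=-5,dy=+1->D; (4,6):dx=-9,dy=+14->D
  (4,7):dx=+1,dy=+5->C; (4,8):dx=-10,dy=+3->D; (5,6):dx=-4,dy=+13->D; (5,7):dx=+6,dy=+4->C
  (5,8):dx=-5,dy=+2->D; (6,7):dx=+10,dy=-9->D; (6,8):dx=-1,dy=-11->C; (7,8):dx=-11,dy=-2->C
Step 2: C = 10, D = 18, total pairs = 28.
Step 3: tau = (C - D)/(n(n-1)/2) = (10 - 18)/28 = -0.285714.
Step 4: Exact two-sided p-value (enumerate n! = 40320 permutations of y under H0): p = 0.398760.
Step 5: alpha = 0.05. fail to reject H0.

tau_b = -0.2857 (C=10, D=18), p = 0.398760, fail to reject H0.


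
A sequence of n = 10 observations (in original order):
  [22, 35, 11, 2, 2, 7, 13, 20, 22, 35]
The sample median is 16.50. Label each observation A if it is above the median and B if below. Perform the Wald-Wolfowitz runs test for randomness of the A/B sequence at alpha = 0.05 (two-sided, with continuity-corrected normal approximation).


Step 1: Compute median = 16.50; label A = above, B = below.
Labels in order: AABBBBBAAA  (n_A = 5, n_B = 5)
Step 2: Count runs R = 3.
Step 3: Under H0 (random ordering), E[R] = 2*n_A*n_B/(n_A+n_B) + 1 = 2*5*5/10 + 1 = 6.0000.
        Var[R] = 2*n_A*n_B*(2*n_A*n_B - n_A - n_B) / ((n_A+n_B)^2 * (n_A+n_B-1)) = 2000/900 = 2.2222.
        SD[R] = 1.4907.
Step 4: Continuity-corrected z = (R + 0.5 - E[R]) / SD[R] = (3 + 0.5 - 6.0000) / 1.4907 = -1.6771.
Step 5: Two-sided p-value via normal approximation = 2*(1 - Phi(|z|)) = 0.093533.
Step 6: alpha = 0.05. fail to reject H0.

R = 3, z = -1.6771, p = 0.093533, fail to reject H0.


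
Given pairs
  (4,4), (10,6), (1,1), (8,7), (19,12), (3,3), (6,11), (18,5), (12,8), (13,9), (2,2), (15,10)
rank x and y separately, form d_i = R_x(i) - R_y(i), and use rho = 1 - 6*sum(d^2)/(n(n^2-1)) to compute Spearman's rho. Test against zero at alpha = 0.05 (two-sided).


Step 1: Rank x and y separately (midranks; no ties here).
rank(x): 4->4, 10->7, 1->1, 8->6, 19->12, 3->3, 6->5, 18->11, 12->8, 13->9, 2->2, 15->10
rank(y): 4->4, 6->6, 1->1, 7->7, 12->12, 3->3, 11->11, 5->5, 8->8, 9->9, 2->2, 10->10
Step 2: d_i = R_x(i) - R_y(i); compute d_i^2.
  (4-4)^2=0, (7-6)^2=1, (1-1)^2=0, (6-7)^2=1, (12-12)^2=0, (3-3)^2=0, (5-11)^2=36, (11-5)^2=36, (8-8)^2=0, (9-9)^2=0, (2-2)^2=0, (10-10)^2=0
sum(d^2) = 74.
Step 3: rho = 1 - 6*74 / (12*(12^2 - 1)) = 1 - 444/1716 = 0.741259.
Step 4: Under H0, t = rho * sqrt((n-2)/(1-rho^2)) = 3.4923 ~ t(10).
Step 5: Two-sided p-value from the t-distribution with 10 df = 0.005801.
Step 6: alpha = 0.05. reject H0.

rho = 0.7413, p = 0.005801, reject H0 at alpha = 0.05.


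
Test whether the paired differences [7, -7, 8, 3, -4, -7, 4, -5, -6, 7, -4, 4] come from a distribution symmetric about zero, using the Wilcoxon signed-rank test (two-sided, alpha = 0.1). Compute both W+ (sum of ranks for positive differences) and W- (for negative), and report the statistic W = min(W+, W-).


Step 1: Drop any zero differences (none here) and take |d_i|.
|d| = [7, 7, 8, 3, 4, 7, 4, 5, 6, 7, 4, 4]
Step 2: Midrank |d_i| (ties get averaged ranks).
ranks: |7|->9.5, |7|->9.5, |8|->12, |3|->1, |4|->3.5, |7|->9.5, |4|->3.5, |5|->6, |6|->7, |7|->9.5, |4|->3.5, |4|->3.5
Step 3: Attach original signs; sum ranks with positive sign and with negative sign.
W+ = 9.5 + 12 + 1 + 3.5 + 9.5 + 3.5 = 39
W- = 9.5 + 3.5 + 9.5 + 6 + 7 + 3.5 = 39
(Check: W+ + W- = 78 should equal n(n+1)/2 = 78.)
Step 4: Test statistic W = min(W+, W-) = 39.
Step 5: Ties in |d|, so use the tie-corrected normal approximation.
        E[W] = n(n+1)/4 = 12*13/4 = 39.
        Tie groups: |d|=4 (t=4), |d|=7 (t=4); sum(t^3 - t) = 120.
        Var[W] = n(n+1)(2n+1)/24 - sum(t^3-t)/48 = 3900/24 - 120/48 = 160.
        z = (W - E[W]) / sqrt(Var[W]) = (39 - 39) / 12.6491 = 0.0000.
        Two-sided p = 2*Phi(z) = 1.000000.
Step 6: alpha = 0.1. fail to reject H0.

W+ = 39, W- = 39, W = min = 39, p = 1.000000, fail to reject H0.


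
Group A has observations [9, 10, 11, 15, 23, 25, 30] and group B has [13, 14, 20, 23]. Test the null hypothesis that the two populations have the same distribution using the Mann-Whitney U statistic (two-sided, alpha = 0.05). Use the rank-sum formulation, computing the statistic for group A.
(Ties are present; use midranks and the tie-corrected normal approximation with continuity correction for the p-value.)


Step 1: Combine and sort all 11 observations; assign midranks.
sorted (value, group): (9,X), (10,X), (11,X), (13,Y), (14,Y), (15,X), (20,Y), (23,X), (23,Y), (25,X), (30,X)
ranks: 9->1, 10->2, 11->3, 13->4, 14->5, 15->6, 20->7, 23->8.5, 23->8.5, 25->10, 30->11
Step 2: Rank sum for X: R1 = 1 + 2 + 3 + 6 + 8.5 + 10 + 11 = 41.5.
Step 3: U_X = R1 - n1(n1+1)/2 = 41.5 - 7*8/2 = 41.5 - 28 = 13.5.
       U_Y = n1*n2 - U_X = 28 - 13.5 = 14.5.
Step 4: Ties are present, so use the tie-corrected normal approximation (with continuity correction) for the p-value.
Step 5: p-value = 1.000000; compare to alpha = 0.05. fail to reject H0.

U_X = 13.5, p = 1.000000, fail to reject H0 at alpha = 0.05.


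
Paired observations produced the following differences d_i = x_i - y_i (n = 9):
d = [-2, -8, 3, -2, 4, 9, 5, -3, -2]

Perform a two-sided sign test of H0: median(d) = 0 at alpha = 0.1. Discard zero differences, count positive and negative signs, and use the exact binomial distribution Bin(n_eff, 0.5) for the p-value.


Step 1: Discard zero differences. Original n = 9; n_eff = number of nonzero differences = 9.
Nonzero differences (with sign): -2, -8, +3, -2, +4, +9, +5, -3, -2
Step 2: Count signs: positive = 4, negative = 5.
Step 3: Under H0: P(positive) = 0.5, so the number of positives S ~ Bin(9, 0.5).
Step 4: Two-sided exact p-value = sum of Bin(9,0.5) probabilities at or below the observed probability = 1.000000.
Step 5: alpha = 0.1. fail to reject H0.

n_eff = 9, pos = 4, neg = 5, p = 1.000000, fail to reject H0.


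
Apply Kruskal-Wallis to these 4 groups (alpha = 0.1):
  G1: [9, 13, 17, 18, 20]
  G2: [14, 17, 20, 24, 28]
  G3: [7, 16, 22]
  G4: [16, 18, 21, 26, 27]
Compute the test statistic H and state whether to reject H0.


Step 1: Combine all N = 18 observations and assign midranks.
sorted (value, group, rank): (7,G3,1), (9,G1,2), (13,G1,3), (14,G2,4), (16,G3,5.5), (16,G4,5.5), (17,G1,7.5), (17,G2,7.5), (18,G1,9.5), (18,G4,9.5), (20,G1,11.5), (20,G2,11.5), (21,G4,13), (22,G3,14), (24,G2,15), (26,G4,16), (27,G4,17), (28,G2,18)
Step 2: Sum ranks within each group.
R_1 = 33.5 (n_1 = 5)
R_2 = 56 (n_2 = 5)
R_3 = 20.5 (n_3 = 3)
R_4 = 61 (n_4 = 5)
Step 3: H = 12/(N(N+1)) * sum(R_i^2/n_i) - 3(N+1)
     = 12/(18*19) * (33.5^2/5 + 56^2/5 + 20.5^2/3 + 61^2/5) - 3*19
     = 0.035088 * 1735.93 - 57
     = 3.909942.
Step 4: Ties present; correction factor C = 1 - 24/(18^3 - 18) = 0.995872. Corrected H = 3.909942 / 0.995872 = 3.926149.
Step 5: Under H0, H ~ chi^2(3); p-value = 0.269550.
Step 6: alpha = 0.1. fail to reject H0.

H = 3.9261, df = 3, p = 0.269550, fail to reject H0.


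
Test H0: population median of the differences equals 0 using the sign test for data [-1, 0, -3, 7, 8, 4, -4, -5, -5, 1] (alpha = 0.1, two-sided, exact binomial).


Step 1: Discard zero differences. Original n = 10; n_eff = number of nonzero differences = 9.
Nonzero differences (with sign): -1, -3, +7, +8, +4, -4, -5, -5, +1
Step 2: Count signs: positive = 4, negative = 5.
Step 3: Under H0: P(positive) = 0.5, so the number of positives S ~ Bin(9, 0.5).
Step 4: Two-sided exact p-value = sum of Bin(9,0.5) probabilities at or below the observed probability = 1.000000.
Step 5: alpha = 0.1. fail to reject H0.

n_eff = 9, pos = 4, neg = 5, p = 1.000000, fail to reject H0.


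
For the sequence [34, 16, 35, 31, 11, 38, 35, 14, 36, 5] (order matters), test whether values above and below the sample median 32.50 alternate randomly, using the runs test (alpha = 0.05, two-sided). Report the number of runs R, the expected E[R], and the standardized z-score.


Step 1: Compute median = 32.50; label A = above, B = below.
Labels in order: ABABBAABAB  (n_A = 5, n_B = 5)
Step 2: Count runs R = 8.
Step 3: Under H0 (random ordering), E[R] = 2*n_A*n_B/(n_A+n_B) + 1 = 2*5*5/10 + 1 = 6.0000.
        Var[R] = 2*n_A*n_B*(2*n_A*n_B - n_A - n_B) / ((n_A+n_B)^2 * (n_A+n_B-1)) = 2000/900 = 2.2222.
        SD[R] = 1.4907.
Step 4: Continuity-corrected z = (R - 0.5 - E[R]) / SD[R] = (8 - 0.5 - 6.0000) / 1.4907 = 1.0062.
Step 5: Two-sided p-value via normal approximation = 2*(1 - Phi(|z|)) = 0.314305.
Step 6: alpha = 0.05. fail to reject H0.

R = 8, z = 1.0062, p = 0.314305, fail to reject H0.


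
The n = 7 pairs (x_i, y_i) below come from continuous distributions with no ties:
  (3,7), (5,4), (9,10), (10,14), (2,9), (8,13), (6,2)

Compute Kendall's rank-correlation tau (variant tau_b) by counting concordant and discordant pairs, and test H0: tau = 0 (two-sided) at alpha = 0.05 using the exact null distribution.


Step 1: Enumerate the 21 unordered pairs (i,j) with i<j and classify each by sign(x_j-x_i) * sign(y_j-y_i).
  (1,2):dx=+2,dy=-3->D; (1,3):dx=+6,dy=+3->C; (1,4):dx=+7,dy=+7->C; (1,5):dx=-1,dy=+2->D
  (1,6):dx=+5,dy=+6->C; (1,7):dx=+3,dy=-5->D; (2,3):dx=+4,dy=+6->C; (2,4):dx=+5,dy=+10->C
  (2,5):dx=-3,dy=+5->D; (2,6):dx=+3,dy=+9->C; (2,7):dx=+1,dy=-2->D; (3,4):dx=+1,dy=+4->C
  (3,5):dx=-7,dy=-1->C; (3,6):dx=-1,dy=+3->D; (3,7):dx=-3,dy=-8->C; (4,5):dx=-8,dy=-5->C
  (4,6):dx=-2,dy=-1->C; (4,7):dx=-4,dy=-12->C; (5,6):dx=+6,dy=+4->C; (5,7):dx=+4,dy=-7->D
  (6,7):dx=-2,dy=-11->C
Step 2: C = 14, D = 7, total pairs = 21.
Step 3: tau = (C - D)/(n(n-1)/2) = (14 - 7)/21 = 0.333333.
Step 4: Exact two-sided p-value (enumerate n! = 5040 permutations of y under H0): p = 0.381349.
Step 5: alpha = 0.05. fail to reject H0.

tau_b = 0.3333 (C=14, D=7), p = 0.381349, fail to reject H0.


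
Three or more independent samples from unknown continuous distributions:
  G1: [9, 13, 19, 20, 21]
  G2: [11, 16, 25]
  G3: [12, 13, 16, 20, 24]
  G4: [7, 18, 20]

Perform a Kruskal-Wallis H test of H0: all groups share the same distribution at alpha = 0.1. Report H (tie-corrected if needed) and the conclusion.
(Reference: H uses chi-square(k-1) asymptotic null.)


Step 1: Combine all N = 16 observations and assign midranks.
sorted (value, group, rank): (7,G4,1), (9,G1,2), (11,G2,3), (12,G3,4), (13,G1,5.5), (13,G3,5.5), (16,G2,7.5), (16,G3,7.5), (18,G4,9), (19,G1,10), (20,G1,12), (20,G3,12), (20,G4,12), (21,G1,14), (24,G3,15), (25,G2,16)
Step 2: Sum ranks within each group.
R_1 = 43.5 (n_1 = 5)
R_2 = 26.5 (n_2 = 3)
R_3 = 44 (n_3 = 5)
R_4 = 22 (n_4 = 3)
Step 3: H = 12/(N(N+1)) * sum(R_i^2/n_i) - 3(N+1)
     = 12/(16*17) * (43.5^2/5 + 26.5^2/3 + 44^2/5 + 22^2/3) - 3*17
     = 0.044118 * 1161.07 - 51
     = 0.223529.
Step 4: Ties present; correction factor C = 1 - 36/(16^3 - 16) = 0.991176. Corrected H = 0.223529 / 0.991176 = 0.225519.
Step 5: Under H0, H ~ chi^2(3); p-value = 0.973368.
Step 6: alpha = 0.1. fail to reject H0.

H = 0.2255, df = 3, p = 0.973368, fail to reject H0.


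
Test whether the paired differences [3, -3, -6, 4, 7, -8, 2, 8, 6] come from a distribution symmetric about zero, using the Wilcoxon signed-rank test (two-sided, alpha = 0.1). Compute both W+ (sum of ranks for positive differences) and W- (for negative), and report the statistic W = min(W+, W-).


Step 1: Drop any zero differences (none here) and take |d_i|.
|d| = [3, 3, 6, 4, 7, 8, 2, 8, 6]
Step 2: Midrank |d_i| (ties get averaged ranks).
ranks: |3|->2.5, |3|->2.5, |6|->5.5, |4|->4, |7|->7, |8|->8.5, |2|->1, |8|->8.5, |6|->5.5
Step 3: Attach original signs; sum ranks with positive sign and with negative sign.
W+ = 2.5 + 4 + 7 + 1 + 8.5 + 5.5 = 28.5
W- = 2.5 + 5.5 + 8.5 = 16.5
(Check: W+ + W- = 45 should equal n(n+1)/2 = 45.)
Step 4: Test statistic W = min(W+, W-) = 16.5.
Step 5: Ties in |d|, so use the tie-corrected normal approximation.
        E[W] = n(n+1)/4 = 9*10/4 = 22.5.
        Tie groups: |d|=3 (t=2), |d|=6 (t=2), |d|=8 (t=2); sum(t^3 - t) = 18.
        Var[W] = n(n+1)(2n+1)/24 - sum(t^3-t)/48 = 1710/24 - 18/48 = 70.875.
        z = (W - E[W]) / sqrt(Var[W]) = (16.5 - 22.5) / 8.4187 = -0.7127.
        Two-sided p = 2*Phi(z) = 0.476033.
Step 6: alpha = 0.1. fail to reject H0.

W+ = 28.5, W- = 16.5, W = min = 16.5, p = 0.476033, fail to reject H0.


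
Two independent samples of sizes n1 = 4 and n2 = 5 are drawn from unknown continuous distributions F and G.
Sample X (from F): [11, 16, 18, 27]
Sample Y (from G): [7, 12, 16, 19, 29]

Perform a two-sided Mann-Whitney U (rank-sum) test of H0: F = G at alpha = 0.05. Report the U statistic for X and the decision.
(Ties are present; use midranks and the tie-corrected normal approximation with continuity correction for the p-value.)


Step 1: Combine and sort all 9 observations; assign midranks.
sorted (value, group): (7,Y), (11,X), (12,Y), (16,X), (16,Y), (18,X), (19,Y), (27,X), (29,Y)
ranks: 7->1, 11->2, 12->3, 16->4.5, 16->4.5, 18->6, 19->7, 27->8, 29->9
Step 2: Rank sum for X: R1 = 2 + 4.5 + 6 + 8 = 20.5.
Step 3: U_X = R1 - n1(n1+1)/2 = 20.5 - 4*5/2 = 20.5 - 10 = 10.5.
       U_Y = n1*n2 - U_X = 20 - 10.5 = 9.5.
Step 4: Ties are present, so use the tie-corrected normal approximation (with continuity correction) for the p-value.
Step 5: p-value = 1.000000; compare to alpha = 0.05. fail to reject H0.

U_X = 10.5, p = 1.000000, fail to reject H0 at alpha = 0.05.


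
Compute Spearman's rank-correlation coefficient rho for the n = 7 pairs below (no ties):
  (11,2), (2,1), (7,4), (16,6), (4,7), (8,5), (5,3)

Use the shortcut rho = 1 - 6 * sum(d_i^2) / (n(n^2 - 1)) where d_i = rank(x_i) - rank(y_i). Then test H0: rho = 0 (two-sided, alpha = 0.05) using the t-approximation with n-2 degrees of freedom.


Step 1: Rank x and y separately (midranks; no ties here).
rank(x): 11->6, 2->1, 7->4, 16->7, 4->2, 8->5, 5->3
rank(y): 2->2, 1->1, 4->4, 6->6, 7->7, 5->5, 3->3
Step 2: d_i = R_x(i) - R_y(i); compute d_i^2.
  (6-2)^2=16, (1-1)^2=0, (4-4)^2=0, (7-6)^2=1, (2-7)^2=25, (5-5)^2=0, (3-3)^2=0
sum(d^2) = 42.
Step 3: rho = 1 - 6*42 / (7*(7^2 - 1)) = 1 - 252/336 = 0.250000.
Step 4: Under H0, t = rho * sqrt((n-2)/(1-rho^2)) = 0.5774 ~ t(5).
Step 5: Two-sided p-value from the t-distribution with 5 df = 0.588724.
Step 6: alpha = 0.05. fail to reject H0.

rho = 0.2500, p = 0.588724, fail to reject H0 at alpha = 0.05.


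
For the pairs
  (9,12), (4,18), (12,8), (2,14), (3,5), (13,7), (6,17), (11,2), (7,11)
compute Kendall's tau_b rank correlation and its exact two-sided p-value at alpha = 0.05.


Step 1: Enumerate the 36 unordered pairs (i,j) with i<j and classify each by sign(x_j-x_i) * sign(y_j-y_i).
  (1,2):dx=-5,dy=+6->D; (1,3):dx=+3,dy=-4->D; (1,4):dx=-7,dy=+2->D; (1,5):dx=-6,dy=-7->C
  (1,6):dx=+4,dy=-5->D; (1,7):dx=-3,dy=+5->D; (1,8):dx=+2,dy=-10->D; (1,9):dx=-2,dy=-1->C
  (2,3):dx=+8,dy=-10->D; (2,4):dx=-2,dy=-4->C; (2,5):dx=-1,dy=-13->C; (2,6):dx=+9,dy=-11->D
  (2,7):dx=+2,dy=-1->D; (2,8):dx=+7,dy=-16->D; (2,9):dx=+3,dy=-7->D; (3,4):dx=-10,dy=+6->D
  (3,5):dx=-9,dy=-3->C; (3,6):dx=+1,dy=-1->D; (3,7):dx=-6,dy=+9->D; (3,8):dx=-1,dy=-6->C
  (3,9):dx=-5,dy=+3->D; (4,5):dx=+1,dy=-9->D; (4,6):dx=+11,dy=-7->D; (4,7):dx=+4,dy=+3->C
  (4,8):dx=+9,dy=-12->D; (4,9):dx=+5,dy=-3->D; (5,6):dx=+10,dy=+2->C; (5,7):dx=+3,dy=+12->C
  (5,8):dx=+8,dy=-3->D; (5,9):dx=+4,dy=+6->C; (6,7):dx=-7,dy=+10->D; (6,8):dx=-2,dy=-5->C
  (6,9):dx=-6,dy=+4->D; (7,8):dx=+5,dy=-15->D; (7,9):dx=+1,dy=-6->D; (8,9):dx=-4,dy=+9->D
Step 2: C = 11, D = 25, total pairs = 36.
Step 3: tau = (C - D)/(n(n-1)/2) = (11 - 25)/36 = -0.388889.
Step 4: Exact two-sided p-value (enumerate n! = 362880 permutations of y under H0): p = 0.180181.
Step 5: alpha = 0.05. fail to reject H0.

tau_b = -0.3889 (C=11, D=25), p = 0.180181, fail to reject H0.


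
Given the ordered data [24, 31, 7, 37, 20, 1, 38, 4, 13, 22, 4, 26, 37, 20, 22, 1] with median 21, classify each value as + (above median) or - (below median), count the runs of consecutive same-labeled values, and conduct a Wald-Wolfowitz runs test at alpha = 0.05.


Step 1: Compute median = 21; label A = above, B = below.
Labels in order: AABABBABBABAABAB  (n_A = 8, n_B = 8)
Step 2: Count runs R = 12.
Step 3: Under H0 (random ordering), E[R] = 2*n_A*n_B/(n_A+n_B) + 1 = 2*8*8/16 + 1 = 9.0000.
        Var[R] = 2*n_A*n_B*(2*n_A*n_B - n_A - n_B) / ((n_A+n_B)^2 * (n_A+n_B-1)) = 14336/3840 = 3.7333.
        SD[R] = 1.9322.
Step 4: Continuity-corrected z = (R - 0.5 - E[R]) / SD[R] = (12 - 0.5 - 9.0000) / 1.9322 = 1.2939.
Step 5: Two-sided p-value via normal approximation = 2*(1 - Phi(|z|)) = 0.195709.
Step 6: alpha = 0.05. fail to reject H0.

R = 12, z = 1.2939, p = 0.195709, fail to reject H0.


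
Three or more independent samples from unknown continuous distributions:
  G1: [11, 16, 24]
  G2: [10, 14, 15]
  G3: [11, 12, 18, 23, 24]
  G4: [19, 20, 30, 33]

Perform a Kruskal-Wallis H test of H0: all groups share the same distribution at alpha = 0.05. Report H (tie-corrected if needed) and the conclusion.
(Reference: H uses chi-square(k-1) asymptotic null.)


Step 1: Combine all N = 15 observations and assign midranks.
sorted (value, group, rank): (10,G2,1), (11,G1,2.5), (11,G3,2.5), (12,G3,4), (14,G2,5), (15,G2,6), (16,G1,7), (18,G3,8), (19,G4,9), (20,G4,10), (23,G3,11), (24,G1,12.5), (24,G3,12.5), (30,G4,14), (33,G4,15)
Step 2: Sum ranks within each group.
R_1 = 22 (n_1 = 3)
R_2 = 12 (n_2 = 3)
R_3 = 38 (n_3 = 5)
R_4 = 48 (n_4 = 4)
Step 3: H = 12/(N(N+1)) * sum(R_i^2/n_i) - 3(N+1)
     = 12/(15*16) * (22^2/3 + 12^2/3 + 38^2/5 + 48^2/4) - 3*16
     = 0.050000 * 1074.13 - 48
     = 5.706667.
Step 4: Ties present; correction factor C = 1 - 12/(15^3 - 15) = 0.996429. Corrected H = 5.706667 / 0.996429 = 5.727121.
Step 5: Under H0, H ~ chi^2(3); p-value = 0.125668.
Step 6: alpha = 0.05. fail to reject H0.

H = 5.7271, df = 3, p = 0.125668, fail to reject H0.


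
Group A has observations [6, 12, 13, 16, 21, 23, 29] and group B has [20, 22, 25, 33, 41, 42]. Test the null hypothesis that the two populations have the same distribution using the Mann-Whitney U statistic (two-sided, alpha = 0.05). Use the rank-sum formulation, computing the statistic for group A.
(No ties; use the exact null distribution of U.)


Step 1: Combine and sort all 13 observations; assign midranks.
sorted (value, group): (6,X), (12,X), (13,X), (16,X), (20,Y), (21,X), (22,Y), (23,X), (25,Y), (29,X), (33,Y), (41,Y), (42,Y)
ranks: 6->1, 12->2, 13->3, 16->4, 20->5, 21->6, 22->7, 23->8, 25->9, 29->10, 33->11, 41->12, 42->13
Step 2: Rank sum for X: R1 = 1 + 2 + 3 + 4 + 6 + 8 + 10 = 34.
Step 3: U_X = R1 - n1(n1+1)/2 = 34 - 7*8/2 = 34 - 28 = 6.
       U_Y = n1*n2 - U_X = 42 - 6 = 36.
Step 4: No ties, so the exact null distribution of U (based on enumerating the C(13,7) = 1716 equally likely rank assignments) gives the two-sided p-value.
Step 5: p-value = 0.034965; compare to alpha = 0.05. reject H0.

U_X = 6, p = 0.034965, reject H0 at alpha = 0.05.


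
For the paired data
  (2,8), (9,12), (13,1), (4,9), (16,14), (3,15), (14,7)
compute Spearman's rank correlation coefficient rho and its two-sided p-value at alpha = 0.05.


Step 1: Rank x and y separately (midranks; no ties here).
rank(x): 2->1, 9->4, 13->5, 4->3, 16->7, 3->2, 14->6
rank(y): 8->3, 12->5, 1->1, 9->4, 14->6, 15->7, 7->2
Step 2: d_i = R_x(i) - R_y(i); compute d_i^2.
  (1-3)^2=4, (4-5)^2=1, (5-1)^2=16, (3-4)^2=1, (7-6)^2=1, (2-7)^2=25, (6-2)^2=16
sum(d^2) = 64.
Step 3: rho = 1 - 6*64 / (7*(7^2 - 1)) = 1 - 384/336 = -0.142857.
Step 4: Under H0, t = rho * sqrt((n-2)/(1-rho^2)) = -0.3227 ~ t(5).
Step 5: Two-sided p-value from the t-distribution with 5 df = 0.759945.
Step 6: alpha = 0.05. fail to reject H0.

rho = -0.1429, p = 0.759945, fail to reject H0 at alpha = 0.05.


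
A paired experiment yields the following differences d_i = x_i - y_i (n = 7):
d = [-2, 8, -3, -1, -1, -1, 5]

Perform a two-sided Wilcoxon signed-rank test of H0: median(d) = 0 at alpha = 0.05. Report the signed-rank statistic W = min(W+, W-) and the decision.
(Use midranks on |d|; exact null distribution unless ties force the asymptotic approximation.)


Step 1: Drop any zero differences (none here) and take |d_i|.
|d| = [2, 8, 3, 1, 1, 1, 5]
Step 2: Midrank |d_i| (ties get averaged ranks).
ranks: |2|->4, |8|->7, |3|->5, |1|->2, |1|->2, |1|->2, |5|->6
Step 3: Attach original signs; sum ranks with positive sign and with negative sign.
W+ = 7 + 6 = 13
W- = 4 + 5 + 2 + 2 + 2 = 15
(Check: W+ + W- = 28 should equal n(n+1)/2 = 28.)
Step 4: Test statistic W = min(W+, W-) = 13.
Step 5: Ties in |d|, so use the tie-corrected normal approximation.
        E[W] = n(n+1)/4 = 7*8/4 = 14.
        Tie groups: |d|=1 (t=3); sum(t^3 - t) = 24.
        Var[W] = n(n+1)(2n+1)/24 - sum(t^3-t)/48 = 840/24 - 24/48 = 34.5.
        z = (W - E[W]) / sqrt(Var[W]) = (13 - 14) / 5.8737 = -0.1703.
        Two-sided p = 2*Phi(z) = 0.864813.
Step 6: alpha = 0.05. fail to reject H0.

W+ = 13, W- = 15, W = min = 13, p = 0.864813, fail to reject H0.


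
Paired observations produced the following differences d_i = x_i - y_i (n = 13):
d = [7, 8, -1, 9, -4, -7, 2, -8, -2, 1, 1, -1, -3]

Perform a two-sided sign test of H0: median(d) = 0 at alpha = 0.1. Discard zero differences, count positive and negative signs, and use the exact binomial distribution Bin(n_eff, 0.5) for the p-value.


Step 1: Discard zero differences. Original n = 13; n_eff = number of nonzero differences = 13.
Nonzero differences (with sign): +7, +8, -1, +9, -4, -7, +2, -8, -2, +1, +1, -1, -3
Step 2: Count signs: positive = 6, negative = 7.
Step 3: Under H0: P(positive) = 0.5, so the number of positives S ~ Bin(13, 0.5).
Step 4: Two-sided exact p-value = sum of Bin(13,0.5) probabilities at or below the observed probability = 1.000000.
Step 5: alpha = 0.1. fail to reject H0.

n_eff = 13, pos = 6, neg = 7, p = 1.000000, fail to reject H0.


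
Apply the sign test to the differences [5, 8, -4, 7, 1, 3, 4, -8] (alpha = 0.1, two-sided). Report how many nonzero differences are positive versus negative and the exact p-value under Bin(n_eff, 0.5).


Step 1: Discard zero differences. Original n = 8; n_eff = number of nonzero differences = 8.
Nonzero differences (with sign): +5, +8, -4, +7, +1, +3, +4, -8
Step 2: Count signs: positive = 6, negative = 2.
Step 3: Under H0: P(positive) = 0.5, so the number of positives S ~ Bin(8, 0.5).
Step 4: Two-sided exact p-value = sum of Bin(8,0.5) probabilities at or below the observed probability = 0.289062.
Step 5: alpha = 0.1. fail to reject H0.

n_eff = 8, pos = 6, neg = 2, p = 0.289062, fail to reject H0.


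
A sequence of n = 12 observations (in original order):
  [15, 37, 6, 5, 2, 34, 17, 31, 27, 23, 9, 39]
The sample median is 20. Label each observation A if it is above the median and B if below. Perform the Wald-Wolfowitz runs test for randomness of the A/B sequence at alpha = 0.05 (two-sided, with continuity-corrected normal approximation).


Step 1: Compute median = 20; label A = above, B = below.
Labels in order: BABBBABAAABA  (n_A = 6, n_B = 6)
Step 2: Count runs R = 8.
Step 3: Under H0 (random ordering), E[R] = 2*n_A*n_B/(n_A+n_B) + 1 = 2*6*6/12 + 1 = 7.0000.
        Var[R] = 2*n_A*n_B*(2*n_A*n_B - n_A - n_B) / ((n_A+n_B)^2 * (n_A+n_B-1)) = 4320/1584 = 2.7273.
        SD[R] = 1.6514.
Step 4: Continuity-corrected z = (R - 0.5 - E[R]) / SD[R] = (8 - 0.5 - 7.0000) / 1.6514 = 0.3028.
Step 5: Two-sided p-value via normal approximation = 2*(1 - Phi(|z|)) = 0.762069.
Step 6: alpha = 0.05. fail to reject H0.

R = 8, z = 0.3028, p = 0.762069, fail to reject H0.


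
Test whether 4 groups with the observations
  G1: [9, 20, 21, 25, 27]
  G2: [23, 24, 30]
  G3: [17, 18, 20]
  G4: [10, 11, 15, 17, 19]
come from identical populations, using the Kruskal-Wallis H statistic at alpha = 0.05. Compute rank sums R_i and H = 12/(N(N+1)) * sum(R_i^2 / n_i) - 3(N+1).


Step 1: Combine all N = 16 observations and assign midranks.
sorted (value, group, rank): (9,G1,1), (10,G4,2), (11,G4,3), (15,G4,4), (17,G3,5.5), (17,G4,5.5), (18,G3,7), (19,G4,8), (20,G1,9.5), (20,G3,9.5), (21,G1,11), (23,G2,12), (24,G2,13), (25,G1,14), (27,G1,15), (30,G2,16)
Step 2: Sum ranks within each group.
R_1 = 50.5 (n_1 = 5)
R_2 = 41 (n_2 = 3)
R_3 = 22 (n_3 = 3)
R_4 = 22.5 (n_4 = 5)
Step 3: H = 12/(N(N+1)) * sum(R_i^2/n_i) - 3(N+1)
     = 12/(16*17) * (50.5^2/5 + 41^2/3 + 22^2/3 + 22.5^2/5) - 3*17
     = 0.044118 * 1332.97 - 51
     = 7.807353.
Step 4: Ties present; correction factor C = 1 - 12/(16^3 - 16) = 0.997059. Corrected H = 7.807353 / 0.997059 = 7.830383.
Step 5: Under H0, H ~ chi^2(3); p-value = 0.049650.
Step 6: alpha = 0.05. reject H0.

H = 7.8304, df = 3, p = 0.049650, reject H0.


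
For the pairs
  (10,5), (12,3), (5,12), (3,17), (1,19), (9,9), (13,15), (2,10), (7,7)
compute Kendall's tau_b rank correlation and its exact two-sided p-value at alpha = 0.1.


Step 1: Enumerate the 36 unordered pairs (i,j) with i<j and classify each by sign(x_j-x_i) * sign(y_j-y_i).
  (1,2):dx=+2,dy=-2->D; (1,3):dx=-5,dy=+7->D; (1,4):dx=-7,dy=+12->D; (1,5):dx=-9,dy=+14->D
  (1,6):dx=-1,dy=+4->D; (1,7):dx=+3,dy=+10->C; (1,8):dx=-8,dy=+5->D; (1,9):dx=-3,dy=+2->D
  (2,3):dx=-7,dy=+9->D; (2,4):dx=-9,dy=+14->D; (2,5):dx=-11,dy=+16->D; (2,6):dx=-3,dy=+6->D
  (2,7):dx=+1,dy=+12->C; (2,8):dx=-10,dy=+7->D; (2,9):dx=-5,dy=+4->D; (3,4):dx=-2,dy=+5->D
  (3,5):dx=-4,dy=+7->D; (3,6):dx=+4,dy=-3->D; (3,7):dx=+8,dy=+3->C; (3,8):dx=-3,dy=-2->C
  (3,9):dx=+2,dy=-5->D; (4,5):dx=-2,dy=+2->D; (4,6):dx=+6,dy=-8->D; (4,7):dx=+10,dy=-2->D
  (4,8):dx=-1,dy=-7->C; (4,9):dx=+4,dy=-10->D; (5,6):dx=+8,dy=-10->D; (5,7):dx=+12,dy=-4->D
  (5,8):dx=+1,dy=-9->D; (5,9):dx=+6,dy=-12->D; (6,7):dx=+4,dy=+6->C; (6,8):dx=-7,dy=+1->D
  (6,9):dx=-2,dy=-2->C; (7,8):dx=-11,dy=-5->C; (7,9):dx=-6,dy=-8->C; (8,9):dx=+5,dy=-3->D
Step 2: C = 9, D = 27, total pairs = 36.
Step 3: tau = (C - D)/(n(n-1)/2) = (9 - 27)/36 = -0.500000.
Step 4: Exact two-sided p-value (enumerate n! = 362880 permutations of y under H0): p = 0.075176.
Step 5: alpha = 0.1. reject H0.

tau_b = -0.5000 (C=9, D=27), p = 0.075176, reject H0.


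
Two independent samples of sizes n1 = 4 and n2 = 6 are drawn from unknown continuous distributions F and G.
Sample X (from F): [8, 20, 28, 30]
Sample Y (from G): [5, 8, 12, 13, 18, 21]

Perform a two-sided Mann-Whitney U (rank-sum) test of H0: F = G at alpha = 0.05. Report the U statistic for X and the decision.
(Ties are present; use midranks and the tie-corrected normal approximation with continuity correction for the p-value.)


Step 1: Combine and sort all 10 observations; assign midranks.
sorted (value, group): (5,Y), (8,X), (8,Y), (12,Y), (13,Y), (18,Y), (20,X), (21,Y), (28,X), (30,X)
ranks: 5->1, 8->2.5, 8->2.5, 12->4, 13->5, 18->6, 20->7, 21->8, 28->9, 30->10
Step 2: Rank sum for X: R1 = 2.5 + 7 + 9 + 10 = 28.5.
Step 3: U_X = R1 - n1(n1+1)/2 = 28.5 - 4*5/2 = 28.5 - 10 = 18.5.
       U_Y = n1*n2 - U_X = 24 - 18.5 = 5.5.
Step 4: Ties are present, so use the tie-corrected normal approximation (with continuity correction) for the p-value.
Step 5: p-value = 0.199458; compare to alpha = 0.05. fail to reject H0.

U_X = 18.5, p = 0.199458, fail to reject H0 at alpha = 0.05.


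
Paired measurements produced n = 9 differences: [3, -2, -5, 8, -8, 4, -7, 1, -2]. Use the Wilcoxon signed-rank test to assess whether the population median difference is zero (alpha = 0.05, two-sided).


Step 1: Drop any zero differences (none here) and take |d_i|.
|d| = [3, 2, 5, 8, 8, 4, 7, 1, 2]
Step 2: Midrank |d_i| (ties get averaged ranks).
ranks: |3|->4, |2|->2.5, |5|->6, |8|->8.5, |8|->8.5, |4|->5, |7|->7, |1|->1, |2|->2.5
Step 3: Attach original signs; sum ranks with positive sign and with negative sign.
W+ = 4 + 8.5 + 5 + 1 = 18.5
W- = 2.5 + 6 + 8.5 + 7 + 2.5 = 26.5
(Check: W+ + W- = 45 should equal n(n+1)/2 = 45.)
Step 4: Test statistic W = min(W+, W-) = 18.5.
Step 5: Ties in |d|, so use the tie-corrected normal approximation.
        E[W] = n(n+1)/4 = 9*10/4 = 22.5.
        Tie groups: |d|=2 (t=2), |d|=8 (t=2); sum(t^3 - t) = 12.
        Var[W] = n(n+1)(2n+1)/24 - sum(t^3-t)/48 = 1710/24 - 12/48 = 71.
        z = (W - E[W]) / sqrt(Var[W]) = (18.5 - 22.5) / 8.4261 = -0.4747.
        Two-sided p = 2*Phi(z) = 0.634992.
Step 6: alpha = 0.05. fail to reject H0.

W+ = 18.5, W- = 26.5, W = min = 18.5, p = 0.634992, fail to reject H0.


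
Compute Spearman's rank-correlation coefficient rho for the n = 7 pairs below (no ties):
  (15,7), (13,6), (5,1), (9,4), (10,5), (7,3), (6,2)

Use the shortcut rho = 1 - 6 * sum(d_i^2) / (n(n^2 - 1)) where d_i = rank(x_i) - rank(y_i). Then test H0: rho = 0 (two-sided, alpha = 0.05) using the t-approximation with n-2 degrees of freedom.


Step 1: Rank x and y separately (midranks; no ties here).
rank(x): 15->7, 13->6, 5->1, 9->4, 10->5, 7->3, 6->2
rank(y): 7->7, 6->6, 1->1, 4->4, 5->5, 3->3, 2->2
Step 2: d_i = R_x(i) - R_y(i); compute d_i^2.
  (7-7)^2=0, (6-6)^2=0, (1-1)^2=0, (4-4)^2=0, (5-5)^2=0, (3-3)^2=0, (2-2)^2=0
sum(d^2) = 0.
Step 3: rho = 1 - 6*0 / (7*(7^2 - 1)) = 1 - 0/336 = 1.000000.
Step 5: Two-sided p-value from the t-distribution with 5 df = 0.000000.
Step 6: alpha = 0.05. reject H0.

rho = 1.0000, p = 0.000000, reject H0 at alpha = 0.05.


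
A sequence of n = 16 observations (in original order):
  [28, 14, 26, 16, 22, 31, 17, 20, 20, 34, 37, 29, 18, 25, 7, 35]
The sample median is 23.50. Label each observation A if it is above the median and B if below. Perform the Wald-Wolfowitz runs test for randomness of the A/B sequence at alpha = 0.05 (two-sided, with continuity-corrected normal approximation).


Step 1: Compute median = 23.50; label A = above, B = below.
Labels in order: ABABBABBBAAABABA  (n_A = 8, n_B = 8)
Step 2: Count runs R = 11.
Step 3: Under H0 (random ordering), E[R] = 2*n_A*n_B/(n_A+n_B) + 1 = 2*8*8/16 + 1 = 9.0000.
        Var[R] = 2*n_A*n_B*(2*n_A*n_B - n_A - n_B) / ((n_A+n_B)^2 * (n_A+n_B-1)) = 14336/3840 = 3.7333.
        SD[R] = 1.9322.
Step 4: Continuity-corrected z = (R - 0.5 - E[R]) / SD[R] = (11 - 0.5 - 9.0000) / 1.9322 = 0.7763.
Step 5: Two-sided p-value via normal approximation = 2*(1 - Phi(|z|)) = 0.437558.
Step 6: alpha = 0.05. fail to reject H0.

R = 11, z = 0.7763, p = 0.437558, fail to reject H0.


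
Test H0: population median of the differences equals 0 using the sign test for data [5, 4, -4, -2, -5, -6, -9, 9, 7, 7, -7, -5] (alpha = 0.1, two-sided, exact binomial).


Step 1: Discard zero differences. Original n = 12; n_eff = number of nonzero differences = 12.
Nonzero differences (with sign): +5, +4, -4, -2, -5, -6, -9, +9, +7, +7, -7, -5
Step 2: Count signs: positive = 5, negative = 7.
Step 3: Under H0: P(positive) = 0.5, so the number of positives S ~ Bin(12, 0.5).
Step 4: Two-sided exact p-value = sum of Bin(12,0.5) probabilities at or below the observed probability = 0.774414.
Step 5: alpha = 0.1. fail to reject H0.

n_eff = 12, pos = 5, neg = 7, p = 0.774414, fail to reject H0.


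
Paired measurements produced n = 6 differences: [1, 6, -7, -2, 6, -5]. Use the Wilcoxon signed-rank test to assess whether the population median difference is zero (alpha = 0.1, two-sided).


Step 1: Drop any zero differences (none here) and take |d_i|.
|d| = [1, 6, 7, 2, 6, 5]
Step 2: Midrank |d_i| (ties get averaged ranks).
ranks: |1|->1, |6|->4.5, |7|->6, |2|->2, |6|->4.5, |5|->3
Step 3: Attach original signs; sum ranks with positive sign and with negative sign.
W+ = 1 + 4.5 + 4.5 = 10
W- = 6 + 2 + 3 = 11
(Check: W+ + W- = 21 should equal n(n+1)/2 = 21.)
Step 4: Test statistic W = min(W+, W-) = 10.
Step 5: Ties in |d|, so use the tie-corrected normal approximation.
        E[W] = n(n+1)/4 = 6*7/4 = 10.5.
        Tie groups: |d|=6 (t=2); sum(t^3 - t) = 6.
        Var[W] = n(n+1)(2n+1)/24 - sum(t^3-t)/48 = 546/24 - 6/48 = 22.625.
        z = (W - E[W]) / sqrt(Var[W]) = (10 - 10.5) / 4.7566 = -0.1051.
        Two-sided p = 2*Phi(z) = 0.916282.
Step 6: alpha = 0.1. fail to reject H0.

W+ = 10, W- = 11, W = min = 10, p = 0.916282, fail to reject H0.


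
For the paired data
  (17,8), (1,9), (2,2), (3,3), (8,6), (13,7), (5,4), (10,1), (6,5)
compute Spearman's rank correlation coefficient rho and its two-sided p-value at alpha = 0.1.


Step 1: Rank x and y separately (midranks; no ties here).
rank(x): 17->9, 1->1, 2->2, 3->3, 8->6, 13->8, 5->4, 10->7, 6->5
rank(y): 8->8, 9->9, 2->2, 3->3, 6->6, 7->7, 4->4, 1->1, 5->5
Step 2: d_i = R_x(i) - R_y(i); compute d_i^2.
  (9-8)^2=1, (1-9)^2=64, (2-2)^2=0, (3-3)^2=0, (6-6)^2=0, (8-7)^2=1, (4-4)^2=0, (7-1)^2=36, (5-5)^2=0
sum(d^2) = 102.
Step 3: rho = 1 - 6*102 / (9*(9^2 - 1)) = 1 - 612/720 = 0.150000.
Step 4: Under H0, t = rho * sqrt((n-2)/(1-rho^2)) = 0.4014 ~ t(7).
Step 5: Two-sided p-value from the t-distribution with 7 df = 0.700094.
Step 6: alpha = 0.1. fail to reject H0.

rho = 0.1500, p = 0.700094, fail to reject H0 at alpha = 0.1.


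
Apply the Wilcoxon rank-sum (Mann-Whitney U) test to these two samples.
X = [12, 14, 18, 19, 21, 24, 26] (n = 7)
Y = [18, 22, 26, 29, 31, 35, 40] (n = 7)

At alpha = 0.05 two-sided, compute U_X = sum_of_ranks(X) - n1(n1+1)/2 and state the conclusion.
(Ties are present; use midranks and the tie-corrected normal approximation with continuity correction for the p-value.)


Step 1: Combine and sort all 14 observations; assign midranks.
sorted (value, group): (12,X), (14,X), (18,X), (18,Y), (19,X), (21,X), (22,Y), (24,X), (26,X), (26,Y), (29,Y), (31,Y), (35,Y), (40,Y)
ranks: 12->1, 14->2, 18->3.5, 18->3.5, 19->5, 21->6, 22->7, 24->8, 26->9.5, 26->9.5, 29->11, 31->12, 35->13, 40->14
Step 2: Rank sum for X: R1 = 1 + 2 + 3.5 + 5 + 6 + 8 + 9.5 = 35.
Step 3: U_X = R1 - n1(n1+1)/2 = 35 - 7*8/2 = 35 - 28 = 7.
       U_Y = n1*n2 - U_X = 49 - 7 = 42.
Step 4: Ties are present, so use the tie-corrected normal approximation (with continuity correction) for the p-value.
Step 5: p-value = 0.029483; compare to alpha = 0.05. reject H0.

U_X = 7, p = 0.029483, reject H0 at alpha = 0.05.


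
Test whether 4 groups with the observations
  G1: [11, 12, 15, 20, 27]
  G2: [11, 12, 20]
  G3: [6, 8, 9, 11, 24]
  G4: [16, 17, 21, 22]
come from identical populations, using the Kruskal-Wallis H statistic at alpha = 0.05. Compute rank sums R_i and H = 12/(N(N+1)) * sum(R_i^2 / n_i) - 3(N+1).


Step 1: Combine all N = 17 observations and assign midranks.
sorted (value, group, rank): (6,G3,1), (8,G3,2), (9,G3,3), (11,G1,5), (11,G2,5), (11,G3,5), (12,G1,7.5), (12,G2,7.5), (15,G1,9), (16,G4,10), (17,G4,11), (20,G1,12.5), (20,G2,12.5), (21,G4,14), (22,G4,15), (24,G3,16), (27,G1,17)
Step 2: Sum ranks within each group.
R_1 = 51 (n_1 = 5)
R_2 = 25 (n_2 = 3)
R_3 = 27 (n_3 = 5)
R_4 = 50 (n_4 = 4)
Step 3: H = 12/(N(N+1)) * sum(R_i^2/n_i) - 3(N+1)
     = 12/(17*18) * (51^2/5 + 25^2/3 + 27^2/5 + 50^2/4) - 3*18
     = 0.039216 * 1499.33 - 54
     = 4.797386.
Step 4: Ties present; correction factor C = 1 - 36/(17^3 - 17) = 0.992647. Corrected H = 4.797386 / 0.992647 = 4.832922.
Step 5: Under H0, H ~ chi^2(3); p-value = 0.184448.
Step 6: alpha = 0.05. fail to reject H0.

H = 4.8329, df = 3, p = 0.184448, fail to reject H0.


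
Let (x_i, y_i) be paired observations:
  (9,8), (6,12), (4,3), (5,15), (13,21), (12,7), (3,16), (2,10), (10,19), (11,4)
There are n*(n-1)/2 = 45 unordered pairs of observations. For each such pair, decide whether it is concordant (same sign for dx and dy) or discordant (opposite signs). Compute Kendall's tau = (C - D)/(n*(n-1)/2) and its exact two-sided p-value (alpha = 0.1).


Step 1: Enumerate the 45 unordered pairs (i,j) with i<j and classify each by sign(x_j-x_i) * sign(y_j-y_i).
  (1,2):dx=-3,dy=+4->D; (1,3):dx=-5,dy=-5->C; (1,4):dx=-4,dy=+7->D; (1,5):dx=+4,dy=+13->C
  (1,6):dx=+3,dy=-1->D; (1,7):dx=-6,dy=+8->D; (1,8):dx=-7,dy=+2->D; (1,9):dx=+1,dy=+11->C
  (1,10):dx=+2,dy=-4->D; (2,3):dx=-2,dy=-9->C; (2,4):dx=-1,dy=+3->D; (2,5):dx=+7,dy=+9->C
  (2,6):dx=+6,dy=-5->D; (2,7):dx=-3,dy=+4->D; (2,8):dx=-4,dy=-2->C; (2,9):dx=+4,dy=+7->C
  (2,10):dx=+5,dy=-8->D; (3,4):dx=+1,dy=+12->C; (3,5):dx=+9,dy=+18->C; (3,6):dx=+8,dy=+4->C
  (3,7):dx=-1,dy=+13->D; (3,8):dx=-2,dy=+7->D; (3,9):dx=+6,dy=+16->C; (3,10):dx=+7,dy=+1->C
  (4,5):dx=+8,dy=+6->C; (4,6):dx=+7,dy=-8->D; (4,7):dx=-2,dy=+1->D; (4,8):dx=-3,dy=-5->C
  (4,9):dx=+5,dy=+4->C; (4,10):dx=+6,dy=-11->D; (5,6):dx=-1,dy=-14->C; (5,7):dx=-10,dy=-5->C
  (5,8):dx=-11,dy=-11->C; (5,9):dx=-3,dy=-2->C; (5,10):dx=-2,dy=-17->C; (6,7):dx=-9,dy=+9->D
  (6,8):dx=-10,dy=+3->D; (6,9):dx=-2,dy=+12->D; (6,10):dx=-1,dy=-3->C; (7,8):dx=-1,dy=-6->C
  (7,9):dx=+7,dy=+3->C; (7,10):dx=+8,dy=-12->D; (8,9):dx=+8,dy=+9->C; (8,10):dx=+9,dy=-6->D
  (9,10):dx=+1,dy=-15->D
Step 2: C = 24, D = 21, total pairs = 45.
Step 3: tau = (C - D)/(n(n-1)/2) = (24 - 21)/45 = 0.066667.
Step 4: Exact two-sided p-value (enumerate n! = 3628800 permutations of y under H0): p = 0.861801.
Step 5: alpha = 0.1. fail to reject H0.

tau_b = 0.0667 (C=24, D=21), p = 0.861801, fail to reject H0.
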